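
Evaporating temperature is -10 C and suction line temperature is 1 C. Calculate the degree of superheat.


Superheat = T_suction - T_evap
Superheat = 1 - (-10)
Superheat = 11 K

11


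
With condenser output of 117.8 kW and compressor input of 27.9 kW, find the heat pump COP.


COP_hp = Q_cond / W
COP_hp = 117.8 / 27.9
COP_hp = 4.222

4.222


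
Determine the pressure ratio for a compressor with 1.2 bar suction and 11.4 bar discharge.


PR = P_high / P_low
PR = 11.4 / 1.2
PR = 9.5

9.5


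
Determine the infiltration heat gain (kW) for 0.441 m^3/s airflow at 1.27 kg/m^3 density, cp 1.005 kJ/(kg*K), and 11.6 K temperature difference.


Q = V_dot * rho * cp * dT
Q = 0.441 * 1.27 * 1.005 * 11.6
Q = 6.529 kW

6.529


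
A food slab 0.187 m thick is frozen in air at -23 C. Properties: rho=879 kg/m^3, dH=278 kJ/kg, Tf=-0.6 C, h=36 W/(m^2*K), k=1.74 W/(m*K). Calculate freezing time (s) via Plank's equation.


dT = -0.6 - (-23) = 22.4 K
term1 = a/(2h) = 0.187/(2*36) = 0.002597222222
term2 = a^2/(8k) = 0.187^2/(8*1.74) = 0.002512140805
t = rho*dH*1000/dT * (term1 + term2)
t = 879*278*1000/22.4 * (0.002597222222 + 0.002512140805)
t = 55738 s

55738


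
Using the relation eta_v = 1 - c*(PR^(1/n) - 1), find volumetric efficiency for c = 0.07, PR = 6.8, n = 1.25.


PR^(1/n) = 6.8^(1/1.25) = 4.63454529
eta_v = 1 - 0.07 * (4.63454529 - 1)
eta_v = 0.7456

0.7456


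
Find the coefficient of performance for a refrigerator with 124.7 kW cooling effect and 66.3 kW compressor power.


COP = Q_evap / W
COP = 124.7 / 66.3
COP = 1.881

1.881


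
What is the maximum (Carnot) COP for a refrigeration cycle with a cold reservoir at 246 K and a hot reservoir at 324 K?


dT = 324 - 246 = 78 K
COP_carnot = T_cold / dT = 246 / 78
COP_carnot = 3.154

3.154


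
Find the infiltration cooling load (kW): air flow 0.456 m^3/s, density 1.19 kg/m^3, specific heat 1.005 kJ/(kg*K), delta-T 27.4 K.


Q = V_dot * rho * cp * dT
Q = 0.456 * 1.19 * 1.005 * 27.4
Q = 14.943 kW

14.943


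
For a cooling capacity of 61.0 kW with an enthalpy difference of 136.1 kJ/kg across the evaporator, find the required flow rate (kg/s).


m_dot = Q / dh
m_dot = 61.0 / 136.1
m_dot = 0.4482 kg/s

0.4482


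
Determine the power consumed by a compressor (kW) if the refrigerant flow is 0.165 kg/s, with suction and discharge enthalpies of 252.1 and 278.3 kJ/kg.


dh = 278.3 - 252.1 = 26.2 kJ/kg
W = m_dot * dh = 0.165 * 26.2 = 4.32 kW

4.32


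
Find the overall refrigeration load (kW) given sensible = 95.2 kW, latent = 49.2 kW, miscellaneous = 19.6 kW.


Q_total = Q_s + Q_l + Q_misc
Q_total = 95.2 + 49.2 + 19.6
Q_total = 164.0 kW

164.0


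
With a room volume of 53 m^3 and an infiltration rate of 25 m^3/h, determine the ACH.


ACH = flow / volume
ACH = 25 / 53
ACH = 0.472

0.472


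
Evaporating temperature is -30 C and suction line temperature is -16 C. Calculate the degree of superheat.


Superheat = T_suction - T_evap
Superheat = -16 - (-30)
Superheat = 14 K

14


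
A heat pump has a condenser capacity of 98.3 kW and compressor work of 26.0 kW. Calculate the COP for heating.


COP_hp = Q_cond / W
COP_hp = 98.3 / 26.0
COP_hp = 3.781

3.781


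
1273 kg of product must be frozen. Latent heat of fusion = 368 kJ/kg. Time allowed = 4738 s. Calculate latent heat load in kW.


Q_lat = m * h_fg / t
Q_lat = 1273 * 368 / 4738
Q_lat = 98.87 kW

98.87


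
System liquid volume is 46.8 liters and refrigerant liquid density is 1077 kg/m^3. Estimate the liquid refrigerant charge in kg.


Charge = V * rho / 1000
Charge = 46.8 * 1077 / 1000
Charge = 50.4 kg

50.4


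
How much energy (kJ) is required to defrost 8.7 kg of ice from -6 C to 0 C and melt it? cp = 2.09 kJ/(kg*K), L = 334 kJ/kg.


Sensible heat = cp * dT = 2.09 * 6 = 12.54 kJ/kg
Total per kg = 12.54 + 334 = 346.54 kJ/kg
Q = m * total = 8.7 * 346.54
Q = 3014.9 kJ

3014.9


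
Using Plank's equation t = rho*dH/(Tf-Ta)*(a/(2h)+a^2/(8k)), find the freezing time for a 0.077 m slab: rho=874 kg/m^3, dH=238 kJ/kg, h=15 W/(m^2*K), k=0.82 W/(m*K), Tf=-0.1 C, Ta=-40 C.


dT = -0.1 - (-40) = 39.9 K
term1 = a/(2h) = 0.077/(2*15) = 0.002566666667
term2 = a^2/(8k) = 0.077^2/(8*0.82) = 0.0009038109756
t = rho*dH*1000/dT * (term1 + term2)
t = 874*238*1000/39.9 * (0.002566666667 + 0.0009038109756)
t = 18093 s

18093


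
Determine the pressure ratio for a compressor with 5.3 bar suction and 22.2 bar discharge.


PR = P_high / P_low
PR = 22.2 / 5.3
PR = 4.189

4.189


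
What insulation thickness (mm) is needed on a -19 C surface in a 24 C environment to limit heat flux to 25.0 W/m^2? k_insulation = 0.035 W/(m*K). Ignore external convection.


dT = 24 - (-19) = 43 K
thickness = k * dT / q_max * 1000
thickness = 0.035 * 43 / 25.0 * 1000
thickness = 60.2 mm

60.2


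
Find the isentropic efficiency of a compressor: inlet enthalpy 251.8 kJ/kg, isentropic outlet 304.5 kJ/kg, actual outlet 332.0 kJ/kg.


dh_ideal = 304.5 - 251.8 = 52.7 kJ/kg
dh_actual = 332.0 - 251.8 = 80.2 kJ/kg
eta_s = dh_ideal / dh_actual = 52.7 / 80.2
eta_s = 0.6571

0.6571


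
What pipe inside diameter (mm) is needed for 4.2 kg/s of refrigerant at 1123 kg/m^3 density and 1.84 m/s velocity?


A = m_dot / (rho * v) = 4.2 / (1123 * 1.84) = 0.002032599017 m^2
d = sqrt(4*A/pi) * 1000
d = 50.9 mm

50.9


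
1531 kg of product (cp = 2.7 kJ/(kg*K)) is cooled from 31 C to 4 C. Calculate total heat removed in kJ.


dT = 31 - (4) = 27 K
Q = m * cp * dT = 1531 * 2.7 * 27
Q = 111610 kJ

111610


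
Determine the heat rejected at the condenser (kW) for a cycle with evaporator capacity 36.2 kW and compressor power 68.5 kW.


Q_cond = Q_evap + W
Q_cond = 36.2 + 68.5
Q_cond = 104.7 kW

104.7


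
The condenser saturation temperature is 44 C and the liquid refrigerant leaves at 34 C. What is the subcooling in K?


Subcooling = T_cond - T_liquid
Subcooling = 44 - 34
Subcooling = 10 K

10


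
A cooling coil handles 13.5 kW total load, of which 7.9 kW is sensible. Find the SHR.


SHR = Q_sensible / Q_total
SHR = 7.9 / 13.5
SHR = 0.585

0.585


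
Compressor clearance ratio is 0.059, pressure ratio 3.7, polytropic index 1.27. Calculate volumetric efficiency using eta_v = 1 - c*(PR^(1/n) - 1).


PR^(1/n) = 3.7^(1/1.27) = 2.80157938
eta_v = 1 - 0.059 * (2.80157938 - 1)
eta_v = 0.8937

0.8937


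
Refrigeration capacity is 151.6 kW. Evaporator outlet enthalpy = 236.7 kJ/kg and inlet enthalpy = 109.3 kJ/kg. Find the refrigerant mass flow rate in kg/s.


dh = 236.7 - 109.3 = 127.4 kJ/kg
m_dot = Q / dh = 151.6 / 127.4 = 1.19 kg/s

1.19


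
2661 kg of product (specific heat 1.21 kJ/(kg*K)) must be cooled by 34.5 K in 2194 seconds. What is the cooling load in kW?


Q = m * cp * dT / t
Q = 2661 * 1.21 * 34.5 / 2194
Q = 50.631 kW

50.631


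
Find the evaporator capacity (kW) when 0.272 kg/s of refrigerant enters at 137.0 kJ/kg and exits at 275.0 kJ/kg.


dh = 275.0 - 137.0 = 138.0 kJ/kg
Q_evap = m_dot * dh = 0.272 * 138.0
Q_evap = 37.54 kW

37.54


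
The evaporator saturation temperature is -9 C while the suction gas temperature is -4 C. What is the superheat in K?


Superheat = T_suction - T_evap
Superheat = -4 - (-9)
Superheat = 5 K

5


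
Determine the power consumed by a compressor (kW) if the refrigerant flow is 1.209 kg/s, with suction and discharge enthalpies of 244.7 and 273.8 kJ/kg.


dh = 273.8 - 244.7 = 29.1 kJ/kg
W = m_dot * dh = 1.209 * 29.1 = 35.18 kW

35.18


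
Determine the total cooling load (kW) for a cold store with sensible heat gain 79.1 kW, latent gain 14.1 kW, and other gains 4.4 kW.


Q_total = Q_s + Q_l + Q_misc
Q_total = 79.1 + 14.1 + 4.4
Q_total = 97.6 kW

97.6


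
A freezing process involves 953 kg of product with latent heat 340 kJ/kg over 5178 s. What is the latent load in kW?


Q_lat = m * h_fg / t
Q_lat = 953 * 340 / 5178
Q_lat = 62.58 kW

62.58


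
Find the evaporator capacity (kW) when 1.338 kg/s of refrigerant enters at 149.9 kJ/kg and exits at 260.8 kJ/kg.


dh = 260.8 - 149.9 = 110.9 kJ/kg
Q_evap = m_dot * dh = 1.338 * 110.9
Q_evap = 148.38 kW

148.38


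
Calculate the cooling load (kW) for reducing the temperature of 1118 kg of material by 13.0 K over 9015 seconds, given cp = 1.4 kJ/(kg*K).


Q = m * cp * dT / t
Q = 1118 * 1.4 * 13.0 / 9015
Q = 2.257 kW

2.257


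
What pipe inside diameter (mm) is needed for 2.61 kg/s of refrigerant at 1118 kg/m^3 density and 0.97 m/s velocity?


A = m_dot / (rho * v) = 2.61 / (1118 * 0.97) = 0.002406727772 m^2
d = sqrt(4*A/pi) * 1000
d = 55.4 mm

55.4


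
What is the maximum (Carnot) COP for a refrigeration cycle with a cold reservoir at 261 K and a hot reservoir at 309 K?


dT = 309 - 261 = 48 K
COP_carnot = T_cold / dT = 261 / 48
COP_carnot = 5.438

5.438


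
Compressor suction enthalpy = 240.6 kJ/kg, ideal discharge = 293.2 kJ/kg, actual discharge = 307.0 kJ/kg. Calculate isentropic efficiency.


dh_ideal = 293.2 - 240.6 = 52.6 kJ/kg
dh_actual = 307.0 - 240.6 = 66.4 kJ/kg
eta_s = dh_ideal / dh_actual = 52.6 / 66.4
eta_s = 0.7922

0.7922


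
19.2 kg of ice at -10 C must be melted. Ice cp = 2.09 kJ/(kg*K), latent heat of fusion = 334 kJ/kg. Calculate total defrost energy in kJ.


Sensible heat = cp * dT = 2.09 * 10 = 20.9 kJ/kg
Total per kg = 20.9 + 334 = 354.9 kJ/kg
Q = m * total = 19.2 * 354.9
Q = 6814.1 kJ

6814.1


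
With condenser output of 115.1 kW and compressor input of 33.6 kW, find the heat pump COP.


COP_hp = Q_cond / W
COP_hp = 115.1 / 33.6
COP_hp = 3.426

3.426


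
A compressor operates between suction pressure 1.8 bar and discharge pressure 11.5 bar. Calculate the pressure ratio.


PR = P_high / P_low
PR = 11.5 / 1.8
PR = 6.389

6.389


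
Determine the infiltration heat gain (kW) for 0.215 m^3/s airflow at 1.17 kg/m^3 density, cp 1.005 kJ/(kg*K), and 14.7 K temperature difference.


Q = V_dot * rho * cp * dT
Q = 0.215 * 1.17 * 1.005 * 14.7
Q = 3.716 kW

3.716


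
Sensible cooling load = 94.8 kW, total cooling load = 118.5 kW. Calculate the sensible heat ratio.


SHR = Q_sensible / Q_total
SHR = 94.8 / 118.5
SHR = 0.8

0.8


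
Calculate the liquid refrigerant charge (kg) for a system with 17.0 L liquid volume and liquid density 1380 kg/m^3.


Charge = V * rho / 1000
Charge = 17.0 * 1380 / 1000
Charge = 23.46 kg

23.46


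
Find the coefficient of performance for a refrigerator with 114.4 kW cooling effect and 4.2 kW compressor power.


COP = Q_evap / W
COP = 114.4 / 4.2
COP = 27.238

27.238


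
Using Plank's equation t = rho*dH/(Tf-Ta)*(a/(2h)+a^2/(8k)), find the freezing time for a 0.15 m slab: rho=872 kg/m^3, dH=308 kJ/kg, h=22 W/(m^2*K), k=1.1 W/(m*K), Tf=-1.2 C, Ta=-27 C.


dT = -1.2 - (-27) = 25.8 K
term1 = a/(2h) = 0.15/(2*22) = 0.003409090909
term2 = a^2/(8k) = 0.15^2/(8*1.1) = 0.002556818182
t = rho*dH*1000/dT * (term1 + term2)
t = 872*308*1000/25.8 * (0.003409090909 + 0.002556818182)
t = 62105 s

62105


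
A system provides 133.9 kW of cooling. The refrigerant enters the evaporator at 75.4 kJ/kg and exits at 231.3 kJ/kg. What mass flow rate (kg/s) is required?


dh = 231.3 - 75.4 = 155.9 kJ/kg
m_dot = Q / dh = 133.9 / 155.9 = 0.8589 kg/s

0.8589


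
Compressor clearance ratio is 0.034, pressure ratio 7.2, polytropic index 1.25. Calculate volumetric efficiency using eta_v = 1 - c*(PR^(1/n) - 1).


PR^(1/n) = 7.2^(1/1.25) = 4.85138786
eta_v = 1 - 0.034 * (4.85138786 - 1)
eta_v = 0.8691

0.8691


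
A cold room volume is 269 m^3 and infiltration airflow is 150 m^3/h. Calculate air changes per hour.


ACH = flow / volume
ACH = 150 / 269
ACH = 0.558

0.558


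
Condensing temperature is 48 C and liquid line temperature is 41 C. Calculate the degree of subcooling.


Subcooling = T_cond - T_liquid
Subcooling = 48 - 41
Subcooling = 7 K

7


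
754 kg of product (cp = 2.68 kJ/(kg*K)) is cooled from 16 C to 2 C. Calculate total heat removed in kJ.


dT = 16 - (2) = 14 K
Q = m * cp * dT = 754 * 2.68 * 14
Q = 28290 kJ

28290


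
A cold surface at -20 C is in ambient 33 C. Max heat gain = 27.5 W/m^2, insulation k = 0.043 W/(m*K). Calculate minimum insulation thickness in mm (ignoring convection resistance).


dT = 33 - (-20) = 53 K
thickness = k * dT / q_max * 1000
thickness = 0.043 * 53 / 27.5 * 1000
thickness = 82.9 mm

82.9


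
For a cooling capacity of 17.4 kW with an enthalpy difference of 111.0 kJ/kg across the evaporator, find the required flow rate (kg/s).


m_dot = Q / dh
m_dot = 17.4 / 111.0
m_dot = 0.1568 kg/s

0.1568


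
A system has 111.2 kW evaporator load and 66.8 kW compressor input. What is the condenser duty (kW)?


Q_cond = Q_evap + W
Q_cond = 111.2 + 66.8
Q_cond = 178.0 kW

178.0


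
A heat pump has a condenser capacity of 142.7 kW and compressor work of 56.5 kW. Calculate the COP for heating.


COP_hp = Q_cond / W
COP_hp = 142.7 / 56.5
COP_hp = 2.526

2.526


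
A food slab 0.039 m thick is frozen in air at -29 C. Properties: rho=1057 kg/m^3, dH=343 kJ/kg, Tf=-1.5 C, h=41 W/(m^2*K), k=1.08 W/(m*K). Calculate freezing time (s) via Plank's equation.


dT = -1.5 - (-29) = 27.5 K
term1 = a/(2h) = 0.039/(2*41) = 0.0004756097561
term2 = a^2/(8k) = 0.039^2/(8*1.08) = 0.0001760416667
t = rho*dH*1000/dT * (term1 + term2)
t = 1057*343*1000/27.5 * (0.0004756097561 + 0.0001760416667)
t = 8591 s

8591


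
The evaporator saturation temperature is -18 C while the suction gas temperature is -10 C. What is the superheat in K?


Superheat = T_suction - T_evap
Superheat = -10 - (-18)
Superheat = 8 K

8


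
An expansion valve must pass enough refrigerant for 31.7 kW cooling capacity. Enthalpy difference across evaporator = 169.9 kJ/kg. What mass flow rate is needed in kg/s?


m_dot = Q / dh
m_dot = 31.7 / 169.9
m_dot = 0.1866 kg/s

0.1866


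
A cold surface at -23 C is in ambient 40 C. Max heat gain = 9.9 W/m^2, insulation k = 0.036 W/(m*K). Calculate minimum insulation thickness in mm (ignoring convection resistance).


dT = 40 - (-23) = 63 K
thickness = k * dT / q_max * 1000
thickness = 0.036 * 63 / 9.9 * 1000
thickness = 229.1 mm

229.1


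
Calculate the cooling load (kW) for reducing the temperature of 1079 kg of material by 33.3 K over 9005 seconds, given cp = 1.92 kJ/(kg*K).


Q = m * cp * dT / t
Q = 1079 * 1.92 * 33.3 / 9005
Q = 7.661 kW

7.661


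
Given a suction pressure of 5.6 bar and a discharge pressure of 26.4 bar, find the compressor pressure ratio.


PR = P_high / P_low
PR = 26.4 / 5.6
PR = 4.714

4.714


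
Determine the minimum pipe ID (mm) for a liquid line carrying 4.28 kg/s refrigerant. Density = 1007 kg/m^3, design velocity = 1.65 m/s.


A = m_dot / (rho * v) = 4.28 / (1007 * 1.65) = 0.002575908038 m^2
d = sqrt(4*A/pi) * 1000
d = 57.3 mm

57.3


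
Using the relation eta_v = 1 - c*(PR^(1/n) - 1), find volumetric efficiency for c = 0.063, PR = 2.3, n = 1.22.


PR^(1/n) = 2.3^(1/1.22) = 1.97923894
eta_v = 1 - 0.063 * (1.97923894 - 1)
eta_v = 0.9383

0.9383


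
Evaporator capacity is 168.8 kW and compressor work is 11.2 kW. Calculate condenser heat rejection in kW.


Q_cond = Q_evap + W
Q_cond = 168.8 + 11.2
Q_cond = 180.0 kW

180.0


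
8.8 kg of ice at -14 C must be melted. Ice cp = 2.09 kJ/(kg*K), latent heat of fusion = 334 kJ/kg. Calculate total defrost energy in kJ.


Sensible heat = cp * dT = 2.09 * 14 = 29.26 kJ/kg
Total per kg = 29.26 + 334 = 363.26 kJ/kg
Q = m * total = 8.8 * 363.26
Q = 3196.7 kJ

3196.7


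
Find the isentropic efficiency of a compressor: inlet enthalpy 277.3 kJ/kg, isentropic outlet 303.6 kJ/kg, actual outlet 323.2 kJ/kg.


dh_ideal = 303.6 - 277.3 = 26.3 kJ/kg
dh_actual = 323.2 - 277.3 = 45.9 kJ/kg
eta_s = dh_ideal / dh_actual = 26.3 / 45.9
eta_s = 0.573

0.573


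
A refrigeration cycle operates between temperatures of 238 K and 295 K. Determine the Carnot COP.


dT = 295 - 238 = 57 K
COP_carnot = T_cold / dT = 238 / 57
COP_carnot = 4.175

4.175


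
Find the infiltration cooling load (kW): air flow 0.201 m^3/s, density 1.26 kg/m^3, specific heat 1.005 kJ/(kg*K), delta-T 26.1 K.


Q = V_dot * rho * cp * dT
Q = 0.201 * 1.26 * 1.005 * 26.1
Q = 6.643 kW

6.643


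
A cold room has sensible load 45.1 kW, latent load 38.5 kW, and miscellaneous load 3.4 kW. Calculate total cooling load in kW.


Q_total = Q_s + Q_l + Q_misc
Q_total = 45.1 + 38.5 + 3.4
Q_total = 87.0 kW

87.0


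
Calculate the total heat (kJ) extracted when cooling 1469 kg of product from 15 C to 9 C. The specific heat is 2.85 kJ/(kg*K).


dT = 15 - (9) = 6 K
Q = m * cp * dT = 1469 * 2.85 * 6
Q = 25120 kJ

25120


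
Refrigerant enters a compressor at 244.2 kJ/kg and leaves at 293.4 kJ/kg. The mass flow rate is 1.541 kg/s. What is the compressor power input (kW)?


dh = 293.4 - 244.2 = 49.2 kJ/kg
W = m_dot * dh = 1.541 * 49.2 = 75.82 kW

75.82


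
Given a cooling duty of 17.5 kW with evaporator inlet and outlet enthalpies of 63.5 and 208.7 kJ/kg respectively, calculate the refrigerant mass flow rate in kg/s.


dh = 208.7 - 63.5 = 145.2 kJ/kg
m_dot = Q / dh = 17.5 / 145.2 = 0.1205 kg/s

0.1205


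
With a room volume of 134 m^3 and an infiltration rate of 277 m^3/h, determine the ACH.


ACH = flow / volume
ACH = 277 / 134
ACH = 2.067

2.067


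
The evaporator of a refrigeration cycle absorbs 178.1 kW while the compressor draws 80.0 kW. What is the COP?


COP = Q_evap / W
COP = 178.1 / 80.0
COP = 2.226

2.226


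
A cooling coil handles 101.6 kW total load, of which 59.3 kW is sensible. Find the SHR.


SHR = Q_sensible / Q_total
SHR = 59.3 / 101.6
SHR = 0.584

0.584


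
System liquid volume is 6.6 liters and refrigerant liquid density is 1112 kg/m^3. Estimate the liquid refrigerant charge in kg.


Charge = V * rho / 1000
Charge = 6.6 * 1112 / 1000
Charge = 7.34 kg

7.34


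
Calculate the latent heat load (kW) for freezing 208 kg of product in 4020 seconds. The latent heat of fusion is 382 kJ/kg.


Q_lat = m * h_fg / t
Q_lat = 208 * 382 / 4020
Q_lat = 19.77 kW

19.77


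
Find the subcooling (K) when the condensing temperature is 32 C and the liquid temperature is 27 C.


Subcooling = T_cond - T_liquid
Subcooling = 32 - 27
Subcooling = 5 K

5


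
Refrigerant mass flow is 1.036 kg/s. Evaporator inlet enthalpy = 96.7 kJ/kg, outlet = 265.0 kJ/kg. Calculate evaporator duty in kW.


dh = 265.0 - 96.7 = 168.3 kJ/kg
Q_evap = m_dot * dh = 1.036 * 168.3
Q_evap = 174.36 kW

174.36


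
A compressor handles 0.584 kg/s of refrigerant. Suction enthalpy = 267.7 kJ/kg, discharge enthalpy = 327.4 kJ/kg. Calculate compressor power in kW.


dh = 327.4 - 267.7 = 59.7 kJ/kg
W = m_dot * dh = 0.584 * 59.7 = 34.86 kW

34.86


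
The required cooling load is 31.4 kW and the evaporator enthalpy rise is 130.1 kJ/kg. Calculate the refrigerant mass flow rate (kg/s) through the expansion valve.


m_dot = Q / dh
m_dot = 31.4 / 130.1
m_dot = 0.2414 kg/s

0.2414


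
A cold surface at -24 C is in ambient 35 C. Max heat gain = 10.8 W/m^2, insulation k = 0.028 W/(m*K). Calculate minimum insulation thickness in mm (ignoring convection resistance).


dT = 35 - (-24) = 59 K
thickness = k * dT / q_max * 1000
thickness = 0.028 * 59 / 10.8 * 1000
thickness = 153.0 mm

153.0


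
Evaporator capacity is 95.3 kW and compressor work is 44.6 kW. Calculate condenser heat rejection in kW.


Q_cond = Q_evap + W
Q_cond = 95.3 + 44.6
Q_cond = 139.9 kW

139.9


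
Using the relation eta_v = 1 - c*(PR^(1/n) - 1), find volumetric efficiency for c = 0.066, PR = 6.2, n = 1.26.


PR^(1/n) = 6.2^(1/1.26) = 4.25483079
eta_v = 1 - 0.066 * (4.25483079 - 1)
eta_v = 0.7852

0.7852


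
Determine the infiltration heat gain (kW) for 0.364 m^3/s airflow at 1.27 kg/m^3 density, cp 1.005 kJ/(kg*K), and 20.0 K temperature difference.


Q = V_dot * rho * cp * dT
Q = 0.364 * 1.27 * 1.005 * 20.0
Q = 9.292 kW

9.292


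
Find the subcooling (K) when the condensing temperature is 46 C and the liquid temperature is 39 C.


Subcooling = T_cond - T_liquid
Subcooling = 46 - 39
Subcooling = 7 K

7


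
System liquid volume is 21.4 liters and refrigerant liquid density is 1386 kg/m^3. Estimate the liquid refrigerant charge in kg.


Charge = V * rho / 1000
Charge = 21.4 * 1386 / 1000
Charge = 29.66 kg

29.66


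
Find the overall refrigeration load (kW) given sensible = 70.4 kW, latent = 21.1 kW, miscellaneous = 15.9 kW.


Q_total = Q_s + Q_l + Q_misc
Q_total = 70.4 + 21.1 + 15.9
Q_total = 107.4 kW

107.4


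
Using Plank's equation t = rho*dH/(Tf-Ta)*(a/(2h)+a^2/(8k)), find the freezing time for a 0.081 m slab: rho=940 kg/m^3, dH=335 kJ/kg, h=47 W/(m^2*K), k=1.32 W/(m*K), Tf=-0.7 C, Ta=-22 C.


dT = -0.7 - (-22) = 21.3 K
term1 = a/(2h) = 0.081/(2*47) = 0.0008617021277
term2 = a^2/(8k) = 0.081^2/(8*1.32) = 0.0006213068182
t = rho*dH*1000/dT * (term1 + term2)
t = 940*335*1000/21.3 * (0.0008617021277 + 0.0006213068182)
t = 21925 s

21925


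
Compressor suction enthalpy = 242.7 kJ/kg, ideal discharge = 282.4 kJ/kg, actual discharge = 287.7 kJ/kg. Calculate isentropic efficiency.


dh_ideal = 282.4 - 242.7 = 39.7 kJ/kg
dh_actual = 287.7 - 242.7 = 45.0 kJ/kg
eta_s = dh_ideal / dh_actual = 39.7 / 45.0
eta_s = 0.8822

0.8822


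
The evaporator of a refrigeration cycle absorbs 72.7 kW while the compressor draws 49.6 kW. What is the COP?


COP = Q_evap / W
COP = 72.7 / 49.6
COP = 1.466

1.466


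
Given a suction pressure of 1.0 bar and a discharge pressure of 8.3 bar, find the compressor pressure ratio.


PR = P_high / P_low
PR = 8.3 / 1.0
PR = 8.3

8.3


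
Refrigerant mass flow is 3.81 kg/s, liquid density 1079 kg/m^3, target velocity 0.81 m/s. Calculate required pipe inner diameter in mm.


A = m_dot / (rho * v) = 3.81 / (1079 * 0.81) = 0.004359317612 m^2
d = sqrt(4*A/pi) * 1000
d = 74.5 mm

74.5


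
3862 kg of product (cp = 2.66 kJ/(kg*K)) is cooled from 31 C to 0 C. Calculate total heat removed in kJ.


dT = 31 - (0) = 31 K
Q = m * cp * dT = 3862 * 2.66 * 31
Q = 318461 kJ

318461


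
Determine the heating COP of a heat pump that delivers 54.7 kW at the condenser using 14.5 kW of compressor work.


COP_hp = Q_cond / W
COP_hp = 54.7 / 14.5
COP_hp = 3.772

3.772


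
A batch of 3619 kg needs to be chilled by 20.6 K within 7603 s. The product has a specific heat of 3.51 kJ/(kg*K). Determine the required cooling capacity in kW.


Q = m * cp * dT / t
Q = 3619 * 3.51 * 20.6 / 7603
Q = 34.417 kW

34.417


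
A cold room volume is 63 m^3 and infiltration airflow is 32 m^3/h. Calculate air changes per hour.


ACH = flow / volume
ACH = 32 / 63
ACH = 0.508

0.508


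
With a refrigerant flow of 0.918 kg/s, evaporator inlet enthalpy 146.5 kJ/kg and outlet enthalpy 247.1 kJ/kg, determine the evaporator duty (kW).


dh = 247.1 - 146.5 = 100.6 kJ/kg
Q_evap = m_dot * dh = 0.918 * 100.6
Q_evap = 92.35 kW

92.35


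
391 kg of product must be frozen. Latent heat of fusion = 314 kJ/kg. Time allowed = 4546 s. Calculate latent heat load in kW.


Q_lat = m * h_fg / t
Q_lat = 391 * 314 / 4546
Q_lat = 27.01 kW

27.01


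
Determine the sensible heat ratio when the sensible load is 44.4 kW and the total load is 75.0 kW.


SHR = Q_sensible / Q_total
SHR = 44.4 / 75.0
SHR = 0.592

0.592


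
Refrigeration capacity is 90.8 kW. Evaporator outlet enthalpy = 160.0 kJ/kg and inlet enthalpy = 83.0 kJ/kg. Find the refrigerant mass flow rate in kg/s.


dh = 160.0 - 83.0 = 77.0 kJ/kg
m_dot = Q / dh = 90.8 / 77.0 = 1.1792 kg/s

1.1792


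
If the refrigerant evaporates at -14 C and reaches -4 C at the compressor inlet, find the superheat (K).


Superheat = T_suction - T_evap
Superheat = -4 - (-14)
Superheat = 10 K

10


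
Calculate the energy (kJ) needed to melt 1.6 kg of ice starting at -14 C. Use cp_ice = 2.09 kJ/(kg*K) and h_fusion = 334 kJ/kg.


Sensible heat = cp * dT = 2.09 * 14 = 29.26 kJ/kg
Total per kg = 29.26 + 334 = 363.26 kJ/kg
Q = m * total = 1.6 * 363.26
Q = 581.2 kJ

581.2


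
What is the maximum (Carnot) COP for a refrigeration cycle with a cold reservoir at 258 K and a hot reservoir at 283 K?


dT = 283 - 258 = 25 K
COP_carnot = T_cold / dT = 258 / 25
COP_carnot = 10.32

10.32


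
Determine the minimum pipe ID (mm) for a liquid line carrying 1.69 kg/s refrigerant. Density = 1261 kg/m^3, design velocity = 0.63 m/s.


A = m_dot / (rho * v) = 1.69 / (1261 * 0.63) = 0.002127311406 m^2
d = sqrt(4*A/pi) * 1000
d = 52.0 mm

52.0


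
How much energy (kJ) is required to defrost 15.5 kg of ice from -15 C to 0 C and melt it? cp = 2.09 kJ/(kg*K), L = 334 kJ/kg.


Sensible heat = cp * dT = 2.09 * 15 = 31.35 kJ/kg
Total per kg = 31.35 + 334 = 365.35 kJ/kg
Q = m * total = 15.5 * 365.35
Q = 5662.9 kJ

5662.9


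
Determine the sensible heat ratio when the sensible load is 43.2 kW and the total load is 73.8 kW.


SHR = Q_sensible / Q_total
SHR = 43.2 / 73.8
SHR = 0.585

0.585


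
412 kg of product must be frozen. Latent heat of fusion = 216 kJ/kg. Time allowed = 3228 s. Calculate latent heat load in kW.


Q_lat = m * h_fg / t
Q_lat = 412 * 216 / 3228
Q_lat = 27.57 kW

27.57


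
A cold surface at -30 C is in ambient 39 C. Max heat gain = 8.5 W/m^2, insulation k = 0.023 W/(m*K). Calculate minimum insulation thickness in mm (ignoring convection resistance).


dT = 39 - (-30) = 69 K
thickness = k * dT / q_max * 1000
thickness = 0.023 * 69 / 8.5 * 1000
thickness = 186.7 mm

186.7


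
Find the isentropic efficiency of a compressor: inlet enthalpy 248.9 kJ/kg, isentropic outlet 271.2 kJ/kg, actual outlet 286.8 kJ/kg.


dh_ideal = 271.2 - 248.9 = 22.3 kJ/kg
dh_actual = 286.8 - 248.9 = 37.9 kJ/kg
eta_s = dh_ideal / dh_actual = 22.3 / 37.9
eta_s = 0.5884

0.5884


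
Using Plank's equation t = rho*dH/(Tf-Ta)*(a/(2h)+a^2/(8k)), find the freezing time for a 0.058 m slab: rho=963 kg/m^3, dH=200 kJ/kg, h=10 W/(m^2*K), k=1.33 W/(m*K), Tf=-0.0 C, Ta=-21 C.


dT = -0.0 - (-21) = 21.0 K
term1 = a/(2h) = 0.058/(2*10) = 0.0029
term2 = a^2/(8k) = 0.058^2/(8*1.33) = 0.0003161654135
t = rho*dH*1000/dT * (term1 + term2)
t = 963*200*1000/21.0 * (0.0029 + 0.0003161654135)
t = 29497 s

29497


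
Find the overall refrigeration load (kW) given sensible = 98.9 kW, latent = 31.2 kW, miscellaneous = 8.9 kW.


Q_total = Q_s + Q_l + Q_misc
Q_total = 98.9 + 31.2 + 8.9
Q_total = 139.0 kW

139.0


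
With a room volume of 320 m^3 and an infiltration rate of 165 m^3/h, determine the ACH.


ACH = flow / volume
ACH = 165 / 320
ACH = 0.516

0.516


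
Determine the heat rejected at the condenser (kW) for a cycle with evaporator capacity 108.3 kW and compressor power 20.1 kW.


Q_cond = Q_evap + W
Q_cond = 108.3 + 20.1
Q_cond = 128.4 kW

128.4


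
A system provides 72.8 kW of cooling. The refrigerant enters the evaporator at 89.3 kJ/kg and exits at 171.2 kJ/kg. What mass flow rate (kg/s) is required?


dh = 171.2 - 89.3 = 81.9 kJ/kg
m_dot = Q / dh = 72.8 / 81.9 = 0.8889 kg/s

0.8889


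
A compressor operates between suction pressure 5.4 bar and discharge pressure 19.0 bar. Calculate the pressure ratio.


PR = P_high / P_low
PR = 19.0 / 5.4
PR = 3.519

3.519


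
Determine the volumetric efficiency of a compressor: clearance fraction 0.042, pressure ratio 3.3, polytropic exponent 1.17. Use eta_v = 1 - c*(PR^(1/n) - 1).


PR^(1/n) = 3.3^(1/1.17) = 2.77443342
eta_v = 1 - 0.042 * (2.77443342 - 1)
eta_v = 0.9255

0.9255


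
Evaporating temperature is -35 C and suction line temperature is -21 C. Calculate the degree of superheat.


Superheat = T_suction - T_evap
Superheat = -21 - (-35)
Superheat = 14 K

14


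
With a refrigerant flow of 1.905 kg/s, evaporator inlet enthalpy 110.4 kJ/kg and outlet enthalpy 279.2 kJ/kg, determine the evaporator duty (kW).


dh = 279.2 - 110.4 = 168.8 kJ/kg
Q_evap = m_dot * dh = 1.905 * 168.8
Q_evap = 321.56 kW

321.56


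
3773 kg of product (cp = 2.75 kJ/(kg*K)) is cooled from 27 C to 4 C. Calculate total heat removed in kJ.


dT = 27 - (4) = 23 K
Q = m * cp * dT = 3773 * 2.75 * 23
Q = 238642 kJ

238642


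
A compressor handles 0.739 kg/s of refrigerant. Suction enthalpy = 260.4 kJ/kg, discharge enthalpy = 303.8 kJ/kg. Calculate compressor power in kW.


dh = 303.8 - 260.4 = 43.4 kJ/kg
W = m_dot * dh = 0.739 * 43.4 = 32.07 kW

32.07


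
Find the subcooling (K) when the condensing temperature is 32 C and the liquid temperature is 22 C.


Subcooling = T_cond - T_liquid
Subcooling = 32 - 22
Subcooling = 10 K

10


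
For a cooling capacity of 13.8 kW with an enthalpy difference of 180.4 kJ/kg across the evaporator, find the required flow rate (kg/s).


m_dot = Q / dh
m_dot = 13.8 / 180.4
m_dot = 0.0765 kg/s

0.0765


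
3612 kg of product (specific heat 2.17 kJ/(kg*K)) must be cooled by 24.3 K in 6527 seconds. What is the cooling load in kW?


Q = m * cp * dT / t
Q = 3612 * 2.17 * 24.3 / 6527
Q = 29.181 kW

29.181


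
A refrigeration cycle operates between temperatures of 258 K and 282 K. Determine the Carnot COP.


dT = 282 - 258 = 24 K
COP_carnot = T_cold / dT = 258 / 24
COP_carnot = 10.75

10.75


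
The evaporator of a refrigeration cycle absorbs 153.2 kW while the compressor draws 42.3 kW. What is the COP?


COP = Q_evap / W
COP = 153.2 / 42.3
COP = 3.622

3.622


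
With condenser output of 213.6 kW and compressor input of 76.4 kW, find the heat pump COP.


COP_hp = Q_cond / W
COP_hp = 213.6 / 76.4
COP_hp = 2.796

2.796


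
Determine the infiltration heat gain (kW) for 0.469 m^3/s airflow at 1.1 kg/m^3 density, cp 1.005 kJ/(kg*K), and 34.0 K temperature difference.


Q = V_dot * rho * cp * dT
Q = 0.469 * 1.1 * 1.005 * 34.0
Q = 17.628 kW

17.628


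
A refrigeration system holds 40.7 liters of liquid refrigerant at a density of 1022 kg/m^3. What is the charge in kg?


Charge = V * rho / 1000
Charge = 40.7 * 1022 / 1000
Charge = 41.6 kg

41.6


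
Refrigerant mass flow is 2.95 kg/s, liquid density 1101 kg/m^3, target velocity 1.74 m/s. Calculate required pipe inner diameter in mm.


A = m_dot / (rho * v) = 2.95 / (1101 * 1.74) = 0.001539874931 m^2
d = sqrt(4*A/pi) * 1000
d = 44.3 mm

44.3


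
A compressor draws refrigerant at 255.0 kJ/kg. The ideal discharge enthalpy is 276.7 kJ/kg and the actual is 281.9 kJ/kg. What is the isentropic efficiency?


dh_ideal = 276.7 - 255.0 = 21.7 kJ/kg
dh_actual = 281.9 - 255.0 = 26.9 kJ/kg
eta_s = dh_ideal / dh_actual = 21.7 / 26.9
eta_s = 0.8067

0.8067


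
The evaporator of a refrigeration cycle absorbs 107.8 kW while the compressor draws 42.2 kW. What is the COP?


COP = Q_evap / W
COP = 107.8 / 42.2
COP = 2.555

2.555


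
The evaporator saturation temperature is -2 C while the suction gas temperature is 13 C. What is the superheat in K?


Superheat = T_suction - T_evap
Superheat = 13 - (-2)
Superheat = 15 K

15


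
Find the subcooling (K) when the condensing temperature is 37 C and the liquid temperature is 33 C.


Subcooling = T_cond - T_liquid
Subcooling = 37 - 33
Subcooling = 4 K

4


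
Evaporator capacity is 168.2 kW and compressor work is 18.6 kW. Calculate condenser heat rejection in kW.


Q_cond = Q_evap + W
Q_cond = 168.2 + 18.6
Q_cond = 186.8 kW

186.8


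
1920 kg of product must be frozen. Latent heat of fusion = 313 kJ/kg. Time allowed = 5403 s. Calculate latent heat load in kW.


Q_lat = m * h_fg / t
Q_lat = 1920 * 313 / 5403
Q_lat = 111.23 kW

111.23


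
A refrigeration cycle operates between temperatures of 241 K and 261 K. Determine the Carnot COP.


dT = 261 - 241 = 20 K
COP_carnot = T_cold / dT = 241 / 20
COP_carnot = 12.05

12.05


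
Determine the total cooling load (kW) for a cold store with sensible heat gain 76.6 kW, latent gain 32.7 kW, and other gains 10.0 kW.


Q_total = Q_s + Q_l + Q_misc
Q_total = 76.6 + 32.7 + 10.0
Q_total = 119.3 kW

119.3


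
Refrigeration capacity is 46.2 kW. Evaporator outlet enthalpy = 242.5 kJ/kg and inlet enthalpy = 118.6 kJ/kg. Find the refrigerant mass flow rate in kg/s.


dh = 242.5 - 118.6 = 123.9 kJ/kg
m_dot = Q / dh = 46.2 / 123.9 = 0.3729 kg/s

0.3729


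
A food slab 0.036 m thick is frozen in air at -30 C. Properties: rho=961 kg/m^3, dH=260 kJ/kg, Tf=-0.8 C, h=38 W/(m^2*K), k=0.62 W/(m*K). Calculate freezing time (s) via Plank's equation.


dT = -0.8 - (-30) = 29.2 K
term1 = a/(2h) = 0.036/(2*38) = 0.0004736842105
term2 = a^2/(8k) = 0.036^2/(8*0.62) = 0.0002612903226
t = rho*dH*1000/dT * (term1 + term2)
t = 961*260*1000/29.2 * (0.0004736842105 + 0.0002612903226)
t = 6289 s

6289


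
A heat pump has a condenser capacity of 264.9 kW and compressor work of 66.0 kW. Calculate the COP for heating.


COP_hp = Q_cond / W
COP_hp = 264.9 / 66.0
COP_hp = 4.014

4.014


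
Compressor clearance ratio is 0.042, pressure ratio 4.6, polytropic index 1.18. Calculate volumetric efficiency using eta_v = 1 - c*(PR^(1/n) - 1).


PR^(1/n) = 4.6^(1/1.18) = 3.64467812
eta_v = 1 - 0.042 * (3.64467812 - 1)
eta_v = 0.8889

0.8889


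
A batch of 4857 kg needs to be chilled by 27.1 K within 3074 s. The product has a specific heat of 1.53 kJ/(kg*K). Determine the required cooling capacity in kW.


Q = m * cp * dT / t
Q = 4857 * 1.53 * 27.1 / 3074
Q = 65.513 kW

65.513


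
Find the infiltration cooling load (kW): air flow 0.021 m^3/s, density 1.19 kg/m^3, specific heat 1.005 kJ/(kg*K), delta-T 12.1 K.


Q = V_dot * rho * cp * dT
Q = 0.021 * 1.19 * 1.005 * 12.1
Q = 0.304 kW

0.304


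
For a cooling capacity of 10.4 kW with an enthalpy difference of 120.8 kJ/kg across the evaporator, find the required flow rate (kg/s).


m_dot = Q / dh
m_dot = 10.4 / 120.8
m_dot = 0.0861 kg/s

0.0861


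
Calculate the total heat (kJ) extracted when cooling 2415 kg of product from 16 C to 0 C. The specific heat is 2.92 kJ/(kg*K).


dT = 16 - (0) = 16 K
Q = m * cp * dT = 2415 * 2.92 * 16
Q = 112829 kJ

112829


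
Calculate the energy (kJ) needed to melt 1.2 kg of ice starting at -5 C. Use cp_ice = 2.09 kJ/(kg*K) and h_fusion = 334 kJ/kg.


Sensible heat = cp * dT = 2.09 * 5 = 10.45 kJ/kg
Total per kg = 10.45 + 334 = 344.45 kJ/kg
Q = m * total = 1.2 * 344.45
Q = 413.3 kJ

413.3


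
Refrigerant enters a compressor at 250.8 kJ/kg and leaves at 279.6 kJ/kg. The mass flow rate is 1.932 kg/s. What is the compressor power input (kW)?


dh = 279.6 - 250.8 = 28.8 kJ/kg
W = m_dot * dh = 1.932 * 28.8 = 55.64 kW

55.64


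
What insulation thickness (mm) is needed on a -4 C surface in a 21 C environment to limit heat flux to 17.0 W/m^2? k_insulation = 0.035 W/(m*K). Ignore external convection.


dT = 21 - (-4) = 25 K
thickness = k * dT / q_max * 1000
thickness = 0.035 * 25 / 17.0 * 1000
thickness = 51.5 mm

51.5


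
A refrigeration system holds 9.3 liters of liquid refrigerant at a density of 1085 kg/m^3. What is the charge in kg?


Charge = V * rho / 1000
Charge = 9.3 * 1085 / 1000
Charge = 10.09 kg

10.09


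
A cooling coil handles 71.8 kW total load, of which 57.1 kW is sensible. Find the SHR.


SHR = Q_sensible / Q_total
SHR = 57.1 / 71.8
SHR = 0.795

0.795


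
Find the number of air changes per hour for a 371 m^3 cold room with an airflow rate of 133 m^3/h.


ACH = flow / volume
ACH = 133 / 371
ACH = 0.358

0.358


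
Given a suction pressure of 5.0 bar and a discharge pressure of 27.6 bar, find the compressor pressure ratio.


PR = P_high / P_low
PR = 27.6 / 5.0
PR = 5.52

5.52


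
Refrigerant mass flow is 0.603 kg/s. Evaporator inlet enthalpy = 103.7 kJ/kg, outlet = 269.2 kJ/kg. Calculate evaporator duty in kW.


dh = 269.2 - 103.7 = 165.5 kJ/kg
Q_evap = m_dot * dh = 0.603 * 165.5
Q_evap = 99.8 kW

99.8


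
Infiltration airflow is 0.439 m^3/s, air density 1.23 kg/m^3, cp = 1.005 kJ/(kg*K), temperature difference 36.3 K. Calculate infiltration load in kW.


Q = V_dot * rho * cp * dT
Q = 0.439 * 1.23 * 1.005 * 36.3
Q = 19.699 kW

19.699


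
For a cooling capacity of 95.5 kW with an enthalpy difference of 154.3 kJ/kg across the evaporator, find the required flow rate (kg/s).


m_dot = Q / dh
m_dot = 95.5 / 154.3
m_dot = 0.6189 kg/s

0.6189


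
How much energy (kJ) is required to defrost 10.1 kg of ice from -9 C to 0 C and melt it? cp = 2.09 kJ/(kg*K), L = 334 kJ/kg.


Sensible heat = cp * dT = 2.09 * 9 = 18.81 kJ/kg
Total per kg = 18.81 + 334 = 352.81 kJ/kg
Q = m * total = 10.1 * 352.81
Q = 3563.4 kJ

3563.4


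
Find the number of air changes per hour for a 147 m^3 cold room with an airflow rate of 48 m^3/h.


ACH = flow / volume
ACH = 48 / 147
ACH = 0.327

0.327


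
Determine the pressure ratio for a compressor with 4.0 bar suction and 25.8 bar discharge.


PR = P_high / P_low
PR = 25.8 / 4.0
PR = 6.45

6.45


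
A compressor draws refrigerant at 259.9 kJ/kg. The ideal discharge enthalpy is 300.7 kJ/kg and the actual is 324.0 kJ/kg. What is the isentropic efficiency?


dh_ideal = 300.7 - 259.9 = 40.8 kJ/kg
dh_actual = 324.0 - 259.9 = 64.1 kJ/kg
eta_s = dh_ideal / dh_actual = 40.8 / 64.1
eta_s = 0.6365

0.6365


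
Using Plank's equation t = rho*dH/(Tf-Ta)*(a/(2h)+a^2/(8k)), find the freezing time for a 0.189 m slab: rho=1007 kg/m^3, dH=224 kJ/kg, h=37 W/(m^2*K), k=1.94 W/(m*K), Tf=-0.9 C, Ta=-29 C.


dT = -0.9 - (-29) = 28.1 K
term1 = a/(2h) = 0.189/(2*37) = 0.002554054054
term2 = a^2/(8k) = 0.189^2/(8*1.94) = 0.002301610825
t = rho*dH*1000/dT * (term1 + term2)
t = 1007*224*1000/28.1 * (0.002554054054 + 0.002301610825)
t = 38978 s

38978


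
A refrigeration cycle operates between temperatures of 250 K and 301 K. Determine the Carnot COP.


dT = 301 - 250 = 51 K
COP_carnot = T_cold / dT = 250 / 51
COP_carnot = 4.902

4.902


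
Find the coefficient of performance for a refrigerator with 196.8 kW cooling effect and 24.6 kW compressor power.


COP = Q_evap / W
COP = 196.8 / 24.6
COP = 8.0

8.0


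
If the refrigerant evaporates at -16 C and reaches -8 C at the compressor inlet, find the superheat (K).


Superheat = T_suction - T_evap
Superheat = -8 - (-16)
Superheat = 8 K

8


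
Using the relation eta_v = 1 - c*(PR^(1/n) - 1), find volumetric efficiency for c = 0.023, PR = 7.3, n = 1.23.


PR^(1/n) = 7.3^(1/1.23) = 5.03371362
eta_v = 1 - 0.023 * (5.03371362 - 1)
eta_v = 0.9072

0.9072


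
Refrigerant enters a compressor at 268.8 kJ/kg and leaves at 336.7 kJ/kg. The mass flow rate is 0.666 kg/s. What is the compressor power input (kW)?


dh = 336.7 - 268.8 = 67.9 kJ/kg
W = m_dot * dh = 0.666 * 67.9 = 45.22 kW

45.22


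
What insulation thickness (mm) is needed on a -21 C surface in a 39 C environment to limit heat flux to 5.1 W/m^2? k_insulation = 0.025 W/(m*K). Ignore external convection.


dT = 39 - (-21) = 60 K
thickness = k * dT / q_max * 1000
thickness = 0.025 * 60 / 5.1 * 1000
thickness = 294.1 mm

294.1


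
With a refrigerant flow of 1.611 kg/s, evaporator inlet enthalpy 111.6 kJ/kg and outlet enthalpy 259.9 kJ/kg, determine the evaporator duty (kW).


dh = 259.9 - 111.6 = 148.3 kJ/kg
Q_evap = m_dot * dh = 1.611 * 148.3
Q_evap = 238.91 kW

238.91


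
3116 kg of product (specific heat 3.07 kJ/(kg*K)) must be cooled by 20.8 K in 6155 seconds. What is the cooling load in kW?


Q = m * cp * dT / t
Q = 3116 * 3.07 * 20.8 / 6155
Q = 32.327 kW

32.327


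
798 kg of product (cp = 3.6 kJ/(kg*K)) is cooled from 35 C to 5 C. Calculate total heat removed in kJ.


dT = 35 - (5) = 30 K
Q = m * cp * dT = 798 * 3.6 * 30
Q = 86184 kJ

86184


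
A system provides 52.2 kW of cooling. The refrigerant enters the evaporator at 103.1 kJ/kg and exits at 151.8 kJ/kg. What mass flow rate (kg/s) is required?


dh = 151.8 - 103.1 = 48.7 kJ/kg
m_dot = Q / dh = 52.2 / 48.7 = 1.0719 kg/s

1.0719
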